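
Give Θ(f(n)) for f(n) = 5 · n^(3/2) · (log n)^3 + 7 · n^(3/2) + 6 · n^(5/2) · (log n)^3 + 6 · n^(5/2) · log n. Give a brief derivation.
f(n) ∈ Θ(n^(5/2) · (log n)^3)

Compare the terms by growth order. For large n, n^a · (log n)^b dominates n^a' · (log n)^b' iff a > a', or (a = a' and b > b'). Ranking the 4 terms shows the dominant one is 6 · n^(5/2) · (log n)^3. Hence f(n) ∈ Θ(n^(5/2) · (log n)^3).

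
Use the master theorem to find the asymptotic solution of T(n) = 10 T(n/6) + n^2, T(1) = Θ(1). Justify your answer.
T(n) = Θ(n^2)

log_6 10 ≈ 1.285. f(n) = n^2 dominates n^(log_6 10) since 2 > 1.285, and the regularity condition a·f(n/b) = 10·(n/6)^2 = (10/36)·n^2 ≤ c·f(n) holds with c = 10/36 ≈ 0.278 < 1. So this is Case 3: T(n) = Θ(f(n)) = Θ(n^2).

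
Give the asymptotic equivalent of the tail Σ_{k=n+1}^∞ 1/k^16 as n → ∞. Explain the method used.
Σ_{k>n} 1/k^16 ~ 1/(15 · n^15)

Compare to the integral: ∫_{n}^∞ x^(−16) dx = [−x^(−15)/15]_{n}^∞ = 1/((16−1)·n^15). Euler-Maclaurin then gives
  Σ_{k>n} 1/k^16 = ∫_{n}^∞ dx/x^16 − 1/(2·n^16) + O(1/n^17).
(Equivalently this is ζ(16) − Σ_{k≤n} 1/k^16.)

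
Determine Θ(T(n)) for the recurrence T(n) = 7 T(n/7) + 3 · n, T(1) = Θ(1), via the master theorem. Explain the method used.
T(n) = Θ(n log n)

log_7 7 = 1, and f(n) = 3 · n = Θ(n^(log_7 7)). This is Case 2 of the master theorem: T(n) = Θ(f(n) · log n) = Θ(n log n).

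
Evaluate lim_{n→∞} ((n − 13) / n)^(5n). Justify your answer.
lim = e^(−65)

Rewrite as (1 − 13/n)^(5n). By the standard limit (1 + x/n)^n → e^x, we have (1 − 13/n)^n → e^(−13), and raising to the 5th power gives e^(−65).
More precisely, ln[(1 − 13/n)^(5n)] = 5n · ln(1 − 13/n) = 5n · (-13/n + O(1/n^2)) = -65 + O(1/n) → -65.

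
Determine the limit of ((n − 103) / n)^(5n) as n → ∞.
lim = e^(−515)

Rewrite as (1 − 103/n)^(5n). By the standard limit (1 + x/n)^n → e^x, we have (1 − 103/n)^n → e^(−103), and raising to the 5th power gives e^(−515).
More precisely, ln[(1 − 103/n)^(5n)] = 5n · ln(1 − 103/n) = 5n · (-103/n + O(1/n^2)) = -515 + O(1/n) → -515.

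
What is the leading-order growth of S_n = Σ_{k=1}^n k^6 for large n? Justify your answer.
S_n ~ n^7 / 7

By integral comparison (Euler-Maclaurin), Σ_{k=1}^n k^6 = ∫_0^n x^6 dx + O(n^6) = n^7/7 + O(n^6). (Equivalently, Faulhaber's formula gives the same leading term.)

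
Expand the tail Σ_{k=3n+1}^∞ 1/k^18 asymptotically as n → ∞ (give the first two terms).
Σ_{k>3n} 1/k^18 = 1/(17 · (3n)^17) − 1/(2 · (3n)^18) + O(1/(3n)^19)

Compare to the integral: ∫_{3n}^∞ x^(−18) dx = [−x^(−17)/17]_{3n}^∞ = 1/((18−1)·(3n)^17). The Euler-Maclaurin correction adds −f(3n)/2 = −1/(2·(3n)^18). Euler-Maclaurin then gives
  Σ_{k>3n} 1/k^18 = ∫_{3n}^∞ dx/x^18 − 1/(2·(3n)^18) + O(1/(3n)^19).
(Equivalently this is ζ(18) − Σ_{k≤3n} 1/k^18.)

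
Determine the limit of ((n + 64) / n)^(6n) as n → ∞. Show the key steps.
lim = e^384

Rewrite as (1 + 64/n)^(6n). By the standard limit (1 + x/n)^n → e^x, we have (1 + 64/n)^n → e^64, and raising to the 6th power gives e^384.
More precisely, ln[(1 + 64/n)^(6n)] = 6n · ln(1 + 64/n) = 6n · (64/n + O(1/n^2)) = 384 + O(1/n) → 384.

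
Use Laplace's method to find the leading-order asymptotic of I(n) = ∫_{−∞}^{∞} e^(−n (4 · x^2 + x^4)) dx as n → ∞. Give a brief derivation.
I(n) ~ sqrt(π/(4n))

φ(x) = 4 · x^2 + x^4 has its unique global minimum at x* = 0 (since φ'(x) = 8x + 4x^3 = 0 only at x = 0 for real x with both coefficients positive, and φ → ∞ as |x| → ∞). At x* = 0, φ(0) = 0 and φ''(0) = 8. Laplace's method then gives
  I(n) ~ sqrt(2π / (n · φ''(0))) · e^(−n φ(0)) = sqrt(2π / (8n)) = sqrt(π/(4n)).
The x^4 term contributes only at subleading order (an O(1/n) relative correction).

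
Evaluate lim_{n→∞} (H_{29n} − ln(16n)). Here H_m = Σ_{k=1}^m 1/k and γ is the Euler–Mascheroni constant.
lim = ln(29/16) + γ

By Euler-Maclaurin, H_m = ln m + γ + O(1/m). So
  H_{29n} − ln(16n) = ln(29n) + γ − ln(16n) + O(1/n)
                       = ln(29/16) + γ + O(1/n).
Hence the limit is ln(29/16) + γ.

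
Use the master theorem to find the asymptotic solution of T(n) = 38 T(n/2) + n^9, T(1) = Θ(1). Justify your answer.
T(n) = Θ(n^9)

log_2 38 ≈ 5.248. f(n) = n^9 dominates n^(log_2 38) since 9 > 5.248, and the regularity condition a·f(n/b) = 38·(n/2)^9 = (38/512)·n^9 ≤ c·f(n) holds with c = 38/512 ≈ 0.0742 < 1. So this is Case 3: T(n) = Θ(f(n)) = Θ(n^9).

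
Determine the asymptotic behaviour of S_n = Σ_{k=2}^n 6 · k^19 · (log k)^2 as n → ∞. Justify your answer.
S_n ~ 3 · n^20 · (log n)^2 / 10

By integral comparison, S_n = ∫_1^n 6 · x^19 · (log x)^2 dx + O(n^19 · (log n)^2). For the integral, the leading term of ∫_1^n x^19 (log x)^2 dx is n^20/20 · (log n)^2 (by repeated integration by parts; each step lowers the log-exponent and produces a relatively O(1/log n) correction). Hence S_n ~ 3 · n^20 · (log n)^2 / 10.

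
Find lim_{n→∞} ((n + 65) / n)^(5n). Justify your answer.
lim = e^325

Rewrite as (1 + 65/n)^(5n). By the standard limit (1 + x/n)^n → e^x, we have (1 + 65/n)^n → e^65, and raising to the 5th power gives e^325.
More precisely, ln[(1 + 65/n)^(5n)] = 5n · ln(1 + 65/n) = 5n · (65/n + O(1/n^2)) = 325 + O(1/n) → 325.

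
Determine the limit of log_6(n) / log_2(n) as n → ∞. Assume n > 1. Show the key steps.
lim = ln(2) / ln(6) = log_6(2)

Change of base: log_6(n) = ln n / ln 6 and log_2(n) = ln n / ln 2. The ratio is (ln n / ln 6) · (ln 2 / ln n) = ln 2 / ln 6, a constant independent of n. So the limit is ln 2 / ln 6 = log_6(2).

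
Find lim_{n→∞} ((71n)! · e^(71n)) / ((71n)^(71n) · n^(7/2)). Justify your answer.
lim = 0

Stirling: (71n)! ~ sqrt(2π·71n) · (71n/e)^(71n). Hence
  (71n)! · e^(71n) / (71n)^(71n) ~ sqrt(2π·71n).
Dividing by n^(7/2): sqrt(2π·71n) / n^(7/2) = sqrt(2π·71) · n^((1−7)/2), so the expression behaves like sqrt(2π·71) · n^((1−7)/2) → 0.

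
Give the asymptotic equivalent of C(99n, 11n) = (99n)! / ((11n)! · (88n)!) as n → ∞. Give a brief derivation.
C(99n, 11n) ~ (387420489/16777216)^(11n) · sqrt(9/(16π·11n))

Write N = 11n. Apply Stirling to each factorial:
  (9N)! ~ sqrt(2π·9N) · (9N/e)^(9N),
  N! ~ sqrt(2π N) · (N/e)^N,
  (8N)! ~ sqrt(2π·8N) · (8N/e)^(8N).
The exponential factors combine to (9N)^(9N) / (N^N · (8N)^(8N)) = 9^(9N)/8^(8N) = (9^9/8^8)^N = (387420489/16777216)^N.
The square-root prefactors combine to sqrt(2π·9N) / (sqrt(2π N)·sqrt(2π·8N)) = sqrt(9 / (2π·8·N)) = sqrt(9/(16π·11n)).
Substituting N = 11n: C(99n, 11n) ~ (387420489/16777216)^(11n) · sqrt(9/(16π·11n)).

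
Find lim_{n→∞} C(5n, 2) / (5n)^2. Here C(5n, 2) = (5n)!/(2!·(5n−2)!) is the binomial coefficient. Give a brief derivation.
lim = 1/2! = 1/2

With N = 5n → ∞: C(N, 2) / N^2 = [N(N−1)…(N−1)] / (2! · N^2) = (1/2!) · 1 · (1 − 1/(5n)). Each factor → 1 as N → ∞, so the limit is 1/2! = 1/2.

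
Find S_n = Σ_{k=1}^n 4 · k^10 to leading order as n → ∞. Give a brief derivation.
S_n ~ 4 · n^11 / 11

By integral comparison (Euler-Maclaurin), Σ_{k=1}^n 4 · k^10 = 4 · ∫_0^n x^10 dx + O(n^10) = 4 · n^11/11 + O(n^10). (Equivalently, Faulhaber's formula gives the same leading term.)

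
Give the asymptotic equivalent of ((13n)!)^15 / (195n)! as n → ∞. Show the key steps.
((13n)!)^15/(195n)! ~ ((2π·13n)^(14/2) / sqrt(15)) · 15^(−15·13n)  →  0

Write N = 13n. Stirling: N! ~ sqrt(2π N)(N/e)^N and (15N)! ~ sqrt(2π·15N)·(15N/e)^(15N).
  (N!)^15/(15N)! ~ (2π N)^(15/2) (N/e)^(15N) / [sqrt(2π·15N) (15N/e)^(15N)]
     = (2π N)^(15/2) / sqrt(2π·15N) · (N/(15N))^(15N)
     = (2π N)^((15−1)/2) / sqrt(15) · 15^(−15N).
Since 15^15 > 1, the factor 15^(−15N) decays exponentially, so the ratio → 0. Substituting N = 13n gives the stated form.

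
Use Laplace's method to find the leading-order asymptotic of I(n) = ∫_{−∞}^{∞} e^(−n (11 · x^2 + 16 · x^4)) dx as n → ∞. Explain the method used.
I(n) ~ sqrt(π/(11n))

φ(x) = 11 · x^2 + 16 · x^4 has its unique global minimum at x* = 0 (since φ'(x) = 22x + 64x^3 = 0 only at x = 0 for real x with both coefficients positive, and φ → ∞ as |x| → ∞). At x* = 0, φ(0) = 0 and φ''(0) = 22. Laplace's method then gives
  I(n) ~ sqrt(2π / (n · φ''(0))) · e^(−n φ(0)) = sqrt(2π / (22n)) = sqrt(π/(11n)).
The 16 · x^4 term contributes only at subleading order (an O(1/n) relative correction).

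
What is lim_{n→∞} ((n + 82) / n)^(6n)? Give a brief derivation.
lim = e^492

Rewrite as (1 + 82/n)^(6n). By the standard limit (1 + x/n)^n → e^x, we have (1 + 82/n)^n → e^82, and raising to the 6th power gives e^492.
More precisely, ln[(1 + 82/n)^(6n)] = 6n · ln(1 + 82/n) = 6n · (82/n + O(1/n^2)) = 492 + O(1/n) → 492.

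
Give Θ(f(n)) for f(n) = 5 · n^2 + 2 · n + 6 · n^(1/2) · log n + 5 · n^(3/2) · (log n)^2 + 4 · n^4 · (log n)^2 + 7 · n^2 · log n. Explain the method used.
f(n) ∈ Θ(n^4 · (log n)^2)

Compare the terms by growth order. For large n, n^a · (log n)^b dominates n^a' · (log n)^b' iff a > a', or (a = a' and b > b'). Ranking the 6 terms shows the dominant one is 4 · n^4 · (log n)^2. Hence f(n) ∈ Θ(n^4 · (log n)^2).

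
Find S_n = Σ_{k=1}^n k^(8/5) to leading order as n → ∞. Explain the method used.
S_n ~ (5/13) · n^(13/5)

Integral comparison: Σ_{k=1}^n k^(8/5) = ∫_0^n x^(8/5) dx + O(n^(8/5)). The integral is n^(1 + 8/5) / (1 + 8/5) = n^((8+5)/5) / ((8+5)/5) = (5/13) · n^(13/5).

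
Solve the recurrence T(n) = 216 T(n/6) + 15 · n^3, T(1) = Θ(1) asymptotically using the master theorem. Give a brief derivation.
T(n) = Θ(n^3 log n)

log_6 216 = 3, and f(n) = 15 · n^3 = Θ(n^(log_6 216)). This is Case 2 of the master theorem: T(n) = Θ(f(n) · log n) = Θ(n^3 log n).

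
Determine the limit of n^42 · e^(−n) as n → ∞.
lim = 0

Exponentials with base > 1 dominate every fixed polynomial: for any fixed c, n^c / e^n → 0 as n → ∞ (e.g. by the ratio test, or since e^n grows faster than any power of n). Hence n^42 · e^(−n) = n^42 / e^n → 0.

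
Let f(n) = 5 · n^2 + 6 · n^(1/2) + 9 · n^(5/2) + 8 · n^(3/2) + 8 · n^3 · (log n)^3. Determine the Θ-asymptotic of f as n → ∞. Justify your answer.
f(n) ∈ Θ(n^3 · (log n)^3)

Compare the terms by growth order. For large n, n^a · (log n)^b dominates n^a' · (log n)^b' iff a > a', or (a = a' and b > b'). Ranking the 5 terms shows the dominant one is 8 · n^3 · (log n)^3. Hence f(n) ∈ Θ(n^3 · (log n)^3).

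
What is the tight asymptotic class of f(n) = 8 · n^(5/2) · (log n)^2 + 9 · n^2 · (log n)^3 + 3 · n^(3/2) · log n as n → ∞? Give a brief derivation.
f(n) ∈ Θ(n^(5/2) · (log n)^2)

Compare the terms by growth order. For large n, n^a · (log n)^b dominates n^a' · (log n)^b' iff a > a', or (a = a' and b > b'). Ranking the 3 terms shows the dominant one is 8 · n^(5/2) · (log n)^2. Hence f(n) ∈ Θ(n^(5/2) · (log n)^2).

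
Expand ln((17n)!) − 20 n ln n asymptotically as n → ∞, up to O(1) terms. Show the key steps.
ln((17n)!) − 20 n ln n = −3 n ln n + 17(ln 17 − 1) n + (1/2) ln(2π·17n) + O(1/n)

Stirling: ln((17n)!) = 17n ln(17n) − 17n + (1/2) ln(2π·17n) + O(1/n).
Expand 17n ln(17n) = 17n (ln n + ln 17) = 17n ln n + 17n ln 17.
Subtract 20n ln n: leading term is (17 − 20) n ln n = −3 n ln n. The next term is 17n ln 17 − 17n = 17(ln 17 − 1) n. Then the (1/2) ln(2π·17n) correction.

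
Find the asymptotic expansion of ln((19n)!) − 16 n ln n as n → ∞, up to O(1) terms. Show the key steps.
ln((19n)!) − 16 n ln n = 3 n ln n + 19(ln 19 − 1) n + (1/2) ln(2π·19n) + O(1/n)

Stirling: ln((19n)!) = 19n ln(19n) − 19n + (1/2) ln(2π·19n) + O(1/n).
Expand 19n ln(19n) = 19n (ln n + ln 19) = 19n ln n + 19n ln 19.
Subtract 16n ln n: leading term is (19 − 16) n ln n = 3 n ln n. The next term is 19n ln 19 − 19n = 19(ln 19 − 1) n. Then the (1/2) ln(2π·19n) correction.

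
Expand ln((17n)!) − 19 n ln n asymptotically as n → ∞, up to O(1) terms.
ln((17n)!) − 19 n ln n = −2 n ln n + 17(ln 17 − 1) n + (1/2) ln(2π·17n) + O(1/n)

Stirling: ln((17n)!) = 17n ln(17n) − 17n + (1/2) ln(2π·17n) + O(1/n).
Expand 17n ln(17n) = 17n (ln n + ln 17) = 17n ln n + 17n ln 17.
Subtract 19n ln n: leading term is (17 − 19) n ln n = −2 n ln n. The next term is 17n ln 17 − 17n = 17(ln 17 − 1) n. Then the (1/2) ln(2π·17n) correction.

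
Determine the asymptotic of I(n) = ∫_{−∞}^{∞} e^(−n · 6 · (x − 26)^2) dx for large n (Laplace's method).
I(n) = sqrt(π/(6n))

Here φ(x) = 6 · (x − 26)^2 has its unique minimum at x* = 26 with φ(x*) = 0 and φ''(x*) = 12. Laplace's method gives
  I(n) ~ e^(−n φ(x*)) · sqrt(2π / (n · φ''(x*))) = sqrt(2π / (12n)) = sqrt(π/(6n)).
This is exact: substituting u = (x − 26)·sqrt(6n) gives I(n) = (1/sqrt(6n)) ∫_{−∞}^{∞} e^(−u^2) du = sqrt(π/(6n)).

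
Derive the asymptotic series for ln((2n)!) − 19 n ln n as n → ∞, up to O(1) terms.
ln((2n)!) − 19 n ln n = −17 n ln n + 2(ln 2 − 1) n + (1/2) ln(2π·2n) + O(1/n)

Stirling: ln((2n)!) = 2n ln(2n) − 2n + (1/2) ln(2π·2n) + O(1/n).
Expand 2n ln(2n) = 2n (ln n + ln 2) = 2n ln n + 2n ln 2.
Subtract 19n ln n: leading term is (2 − 19) n ln n = −17 n ln n. The next term is 2n ln 2 − 2n = 2(ln 2 − 1) n. Then the (1/2) ln(2π·2n) correction.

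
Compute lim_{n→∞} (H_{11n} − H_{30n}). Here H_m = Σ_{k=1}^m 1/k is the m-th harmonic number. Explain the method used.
lim = ln(11/30)

Euler-Maclaurin gives H_m = ln m + γ + 1/(2m) + O(1/m^2). The γ and O(1/m) terms cancel in the difference:
  H_{11n} − H_{30n} = ln(11n) − ln(30n) + O(1/n) = ln(11/30) + O(1/n).
Hence the limit is ln(11/30).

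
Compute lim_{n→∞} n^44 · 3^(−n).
lim = 0

Exponentials with base > 1 dominate every fixed polynomial: for any fixed c, n^c / 3^n → 0 as n → ∞ (e.g. by the ratio test, or by writing 3^n = e^(n ln 3) and noting e^(n ln 3) / n^c → ∞). Hence n^44 · 3^(−n) = n^44 / 3^n → 0.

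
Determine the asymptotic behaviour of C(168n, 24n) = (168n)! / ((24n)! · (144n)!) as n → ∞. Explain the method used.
C(168n, 24n) ~ (823543/46656)^(24n) · sqrt(7/(12π·24n))

Write N = 24n. Apply Stirling to each factorial:
  (7N)! ~ sqrt(2π·7N) · (7N/e)^(7N),
  N! ~ sqrt(2π N) · (N/e)^N,
  (6N)! ~ sqrt(2π·6N) · (6N/e)^(6N).
The exponential factors combine to (7N)^(7N) / (N^N · (6N)^(6N)) = 7^(7N)/6^(6N) = (7^7/6^6)^N = (823543/46656)^N.
The square-root prefactors combine to sqrt(2π·7N) / (sqrt(2π N)·sqrt(2π·6N)) = sqrt(7 / (2π·6·N)) = sqrt(7/(12π·24n)).
Substituting N = 24n: C(168n, 24n) ~ (823543/46656)^(24n) · sqrt(7/(12π·24n)).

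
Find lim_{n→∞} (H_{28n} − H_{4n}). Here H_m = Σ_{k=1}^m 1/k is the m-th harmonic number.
lim = ln(28/4) = ln 7

Euler-Maclaurin gives H_m = ln m + γ + 1/(2m) + O(1/m^2). The γ and O(1/m) terms cancel in the difference:
  H_{28n} − H_{4n} = ln(28n) − ln(4n) + O(1/n) = ln(28/4) + O(1/n).
Hence the limit is ln(28/4) = ln 7.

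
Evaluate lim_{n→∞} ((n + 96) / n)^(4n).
lim = e^384

Rewrite as (1 + 96/n)^(4n). By the standard limit (1 + x/n)^n → e^x, we have (1 + 96/n)^n → e^96, and raising to the 4th power gives e^384.
More precisely, ln[(1 + 96/n)^(4n)] = 4n · ln(1 + 96/n) = 4n · (96/n + O(1/n^2)) = 384 + O(1/n) → 384.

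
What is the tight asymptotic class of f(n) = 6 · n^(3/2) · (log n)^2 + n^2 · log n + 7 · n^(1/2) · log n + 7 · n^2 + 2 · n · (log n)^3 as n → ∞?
f(n) ∈ Θ(n^2 · log n)

Compare the terms by growth order. For large n, n^a · (log n)^b dominates n^a' · (log n)^b' iff a > a', or (a = a' and b > b'). Ranking the 5 terms shows the dominant one is n^2 · log n. Hence f(n) ∈ Θ(n^2 · log n).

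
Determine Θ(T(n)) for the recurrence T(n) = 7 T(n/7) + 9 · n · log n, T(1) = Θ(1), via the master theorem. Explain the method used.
T(n) = Θ(n · (log n)^2)

Here log_7 7 = 1 and f(n) = 9 · n · log n = Θ(n^(log_7 7) · (log n)^1). This is the extended Case 2 of the master theorem (f matches the critical exponent up to log factors), giving T(n) = Θ(n^(log_7 7) · (log n)^(1+1)) = Θ(n · (log n)^2).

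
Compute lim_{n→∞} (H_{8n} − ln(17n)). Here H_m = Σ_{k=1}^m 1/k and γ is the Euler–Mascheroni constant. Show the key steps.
lim = ln(8/17) + γ

By Euler-Maclaurin, H_m = ln m + γ + O(1/m). So
  H_{8n} − ln(17n) = ln(8n) + γ − ln(17n) + O(1/n)
                       = ln(8/17) + γ + O(1/n).
Hence the limit is ln(8/17) + γ.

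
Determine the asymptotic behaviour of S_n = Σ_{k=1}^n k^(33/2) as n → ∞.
S_n ~ (2/35) · n^(35/2)

Integral comparison: Σ_{k=1}^n k^(33/2) = ∫_0^n x^(33/2) dx + O(n^(33/2)). The integral is n^(1 + 33/2) / (1 + 33/2) = n^((33+2)/2) / ((33+2)/2) = (2/35) · n^(35/2).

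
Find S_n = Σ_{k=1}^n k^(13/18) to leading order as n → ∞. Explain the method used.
S_n ~ (18/31) · n^(31/18)

Integral comparison: Σ_{k=1}^n k^(13/18) = ∫_0^n x^(13/18) dx + O(n^(13/18)). The integral is n^(1 + 13/18) / (1 + 13/18) = n^((13+18)/18) / ((13+18)/18) = (18/31) · n^(31/18).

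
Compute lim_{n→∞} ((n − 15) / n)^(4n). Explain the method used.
lim = e^(−60)

Rewrite as (1 − 15/n)^(4n). By the standard limit (1 + x/n)^n → e^x, we have (1 − 15/n)^n → e^(−15), and raising to the 4th power gives e^(−60).
More precisely, ln[(1 − 15/n)^(4n)] = 4n · ln(1 − 15/n) = 4n · (-15/n + O(1/n^2)) = -60 + O(1/n) → -60.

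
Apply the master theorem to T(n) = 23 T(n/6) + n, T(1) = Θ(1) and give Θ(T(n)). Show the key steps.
T(n) = Θ(n^(log_6 23))

Master theorem: compare f(n) = n to n^(log_6 23) where log_6 23 ≈ 1.750. Since 1 < log_6 23, we have f(n) = O(n^(log_6 23 − ε)) for some ε > 0 — Case 1. Hence T(n) = Θ(n^(log_6 23)).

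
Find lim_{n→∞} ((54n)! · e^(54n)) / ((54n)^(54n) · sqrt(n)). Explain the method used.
lim = sqrt(2π·54)

Stirling: (54n)! ~ sqrt(2π·54n) · (54n/e)^(54n). Hence
  (54n)! · e^(54n) / (54n)^(54n) ~ sqrt(2π·54n).
Dividing by sqrt(n): sqrt(2π·54n) / sqrt(n) = sqrt(2π·54) · n^((1−1)/2), so the limit is sqrt(2π·54).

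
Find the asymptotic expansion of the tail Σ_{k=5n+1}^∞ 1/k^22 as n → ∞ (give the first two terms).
Σ_{k>5n} 1/k^22 = 1/(21 · (5n)^21) − 1/(2 · (5n)^22) + O(1/(5n)^23)

Compare to the integral: ∫_{5n}^∞ x^(−22) dx = [−x^(−21)/21]_{5n}^∞ = 1/((22−1)·(5n)^21). The Euler-Maclaurin correction adds −f(5n)/2 = −1/(2·(5n)^22). Euler-Maclaurin then gives
  Σ_{k>5n} 1/k^22 = ∫_{5n}^∞ dx/x^22 − 1/(2·(5n)^22) + O(1/(5n)^23).
(Equivalently this is ζ(22) − Σ_{k≤5n} 1/k^22.)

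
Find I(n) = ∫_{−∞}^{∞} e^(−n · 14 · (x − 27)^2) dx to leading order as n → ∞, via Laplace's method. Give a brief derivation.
I(n) = sqrt(π/(14n))

Here φ(x) = 14 · (x − 27)^2 has its unique minimum at x* = 27 with φ(x*) = 0 and φ''(x*) = 28. Laplace's method gives
  I(n) ~ e^(−n φ(x*)) · sqrt(2π / (n · φ''(x*))) = sqrt(2π / (28n)) = sqrt(π/(14n)).
This is exact: substituting u = (x − 27)·sqrt(14n) gives I(n) = (1/sqrt(14n)) ∫_{−∞}^{∞} e^(−u^2) du = sqrt(π/(14n)).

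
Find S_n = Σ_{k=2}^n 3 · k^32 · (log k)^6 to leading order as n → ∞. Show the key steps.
S_n ~ n^33 · (log n)^6 / 11

By integral comparison, S_n = ∫_1^n 3 · x^32 · (log x)^6 dx + O(n^32 · (log n)^6). For the integral, the leading term of ∫_1^n x^32 (log x)^6 dx is n^33/33 · (log n)^6 (by repeated integration by parts; each step lowers the log-exponent and produces a relatively O(1/log n) correction). Hence S_n ~ n^33 · (log n)^6 / 11.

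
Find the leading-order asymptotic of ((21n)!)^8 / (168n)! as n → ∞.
((21n)!)^8/(168n)! ~ ((2π·21n)^(7/2) / sqrt(8)) · 8^(−8·21n)  →  0

Write N = 21n. Stirling: N! ~ sqrt(2π N)(N/e)^N and (8N)! ~ sqrt(2π·8N)·(8N/e)^(8N).
  (N!)^8/(8N)! ~ (2π N)^(8/2) (N/e)^(8N) / [sqrt(2π·8N) (8N/e)^(8N)]
     = (2π N)^(8/2) / sqrt(2π·8N) · (N/(8N))^(8N)
     = (2π N)^((8−1)/2) / sqrt(8) · 8^(−8N).
Since 8^8 > 1, the factor 8^(−8N) decays exponentially, so the ratio → 0. Substituting N = 21n gives the stated form.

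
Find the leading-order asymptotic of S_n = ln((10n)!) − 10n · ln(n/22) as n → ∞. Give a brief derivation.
S_n ~ 10n · (ln 220 − 1) + O(ln n)

Stirling: ln((10n)!) = 10n ln(10n) − 10n + O(ln n).
  S_n = 10n ln(10n) − 10n − 10n ln(n/22) + O(ln n)
      = 10n ln(10n) − 10n ln n + 10n ln 22 − 10n + O(ln n)
      = 10n ln 10 + 10n ln 22 − 10n + O(ln n)
      = 10n (ln 220 − 1) + O(ln n).
Numerically ln(220) − 1 ≈ 4.3936.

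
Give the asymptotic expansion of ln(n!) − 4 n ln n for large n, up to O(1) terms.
ln(n!) − 4 n ln n = −3 n ln n − n + (1/2) ln(2π n) + O(1/n)

Stirling: ln((n)!) = n ln(n) − n + (1/2) ln(2π·n) + O(1/n).
Here n ln(n) = n ln n.
Subtract 4n ln n: leading term is (1 − 4) n ln n = −3 n ln n. The next term is −n. Then the (1/2) ln(2π·n) correction.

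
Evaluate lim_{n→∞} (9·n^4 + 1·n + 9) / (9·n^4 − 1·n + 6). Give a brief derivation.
lim = 9/9 = 1

For large n the leading n^4 terms dominate both numerator and denominator. Dividing top and bottom by n^4, every other term tends to 0, leaving 9/9 = 1.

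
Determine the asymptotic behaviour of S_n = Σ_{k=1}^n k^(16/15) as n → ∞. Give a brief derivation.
S_n ~ (15/31) · n^(31/15)

Integral comparison: Σ_{k=1}^n k^(16/15) = ∫_0^n x^(16/15) dx + O(n^(16/15)). The integral is n^(1 + 16/15) / (1 + 16/15) = n^((16+15)/15) / ((16+15)/15) = (15/31) · n^(31/15).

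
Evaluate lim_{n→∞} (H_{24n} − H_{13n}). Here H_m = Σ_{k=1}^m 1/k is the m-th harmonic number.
lim = ln(24/13)

Euler-Maclaurin gives H_m = ln m + γ + 1/(2m) + O(1/m^2). The γ and O(1/m) terms cancel in the difference:
  H_{24n} − H_{13n} = ln(24n) − ln(13n) + O(1/n) = ln(24/13) + O(1/n).
Hence the limit is ln(24/13).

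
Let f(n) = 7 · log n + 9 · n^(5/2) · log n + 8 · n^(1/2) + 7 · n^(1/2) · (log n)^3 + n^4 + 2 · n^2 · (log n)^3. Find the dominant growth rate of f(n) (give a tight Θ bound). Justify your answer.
f(n) ∈ Θ(n^4)

Compare the terms by growth order. For large n, n^a · (log n)^b dominates n^a' · (log n)^b' iff a > a', or (a = a' and b > b'). Ranking the 6 terms shows the dominant one is n^4. Hence f(n) ∈ Θ(n^4).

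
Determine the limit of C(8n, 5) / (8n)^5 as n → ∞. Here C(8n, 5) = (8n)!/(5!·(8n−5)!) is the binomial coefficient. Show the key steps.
lim = 1/5! = 1/120

With N = 8n → ∞: C(N, 5) / N^5 = [N(N−1)…(N−4)] / (5! · N^5) = (1/5!) · 1 · (1 − 1/(8n)) · (1 − 2/(8n)) · (1 − 3/(8n)) · (1 − 4/(8n)). Each factor → 1 as N → ∞, so the limit is 1/5! = 1/120.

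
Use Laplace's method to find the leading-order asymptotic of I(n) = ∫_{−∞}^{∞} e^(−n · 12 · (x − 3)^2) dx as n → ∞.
I(n) = sqrt(π/(12n))

Here φ(x) = 12 · (x − 3)^2 has its unique minimum at x* = 3 with φ(x*) = 0 and φ''(x*) = 24. Laplace's method gives
  I(n) ~ e^(−n φ(x*)) · sqrt(2π / (n · φ''(x*))) = sqrt(2π / (24n)) = sqrt(π/(12n)).
This is exact: substituting u = (x − 3)·sqrt(12n) gives I(n) = (1/sqrt(12n)) ∫_{−∞}^{∞} e^(−u^2) du = sqrt(π/(12n)).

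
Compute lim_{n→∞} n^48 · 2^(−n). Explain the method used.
lim = 0

Exponentials with base > 1 dominate every fixed polynomial: for any fixed c, n^c / 2^n → 0 as n → ∞ (e.g. by the ratio test, or by writing 2^n = e^(n ln 2) and noting e^(n ln 2) / n^c → ∞). Hence n^48 · 2^(−n) = n^48 / 2^n → 0.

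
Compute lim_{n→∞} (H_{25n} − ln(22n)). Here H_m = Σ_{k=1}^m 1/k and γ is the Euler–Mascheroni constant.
lim = ln(25/22) + γ

By Euler-Maclaurin, H_m = ln m + γ + O(1/m). So
  H_{25n} − ln(22n) = ln(25n) + γ − ln(22n) + O(1/n)
                       = ln(25/22) + γ + O(1/n).
Hence the limit is ln(25/22) + γ.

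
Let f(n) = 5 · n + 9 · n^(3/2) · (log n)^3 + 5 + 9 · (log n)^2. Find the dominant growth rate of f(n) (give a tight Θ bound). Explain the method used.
f(n) ∈ Θ(n^(3/2) · (log n)^3)

Compare the terms by growth order. For large n, n^a · (log n)^b dominates n^a' · (log n)^b' iff a > a', or (a = a' and b > b'). Ranking the 4 terms shows the dominant one is 9 · n^(3/2) · (log n)^3. Hence f(n) ∈ Θ(n^(3/2) · (log n)^3).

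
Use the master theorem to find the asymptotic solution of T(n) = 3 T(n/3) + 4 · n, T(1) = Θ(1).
T(n) = Θ(n log n)

log_3 3 = 1, and f(n) = 4 · n = Θ(n^(log_3 3)). This is Case 2 of the master theorem: T(n) = Θ(f(n) · log n) = Θ(n log n).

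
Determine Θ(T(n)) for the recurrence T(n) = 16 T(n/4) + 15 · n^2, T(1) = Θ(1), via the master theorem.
T(n) = Θ(n^2 log n)

log_4 16 = 2, and f(n) = 15 · n^2 = Θ(n^(log_4 16)). This is Case 2 of the master theorem: T(n) = Θ(f(n) · log n) = Θ(n^2 log n).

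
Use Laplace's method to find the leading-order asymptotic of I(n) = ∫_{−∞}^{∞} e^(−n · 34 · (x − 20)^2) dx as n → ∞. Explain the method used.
I(n) = sqrt(π/(34n))

Here φ(x) = 34 · (x − 20)^2 has its unique minimum at x* = 20 with φ(x*) = 0 and φ''(x*) = 68. Laplace's method gives
  I(n) ~ e^(−n φ(x*)) · sqrt(2π / (n · φ''(x*))) = sqrt(2π / (68n)) = sqrt(π/(34n)).
This is exact: substituting u = (x − 20)·sqrt(34n) gives I(n) = (1/sqrt(34n)) ∫_{−∞}^{∞} e^(−u^2) du = sqrt(π/(34n)).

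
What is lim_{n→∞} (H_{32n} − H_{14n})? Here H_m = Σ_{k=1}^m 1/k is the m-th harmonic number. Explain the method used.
lim = ln(32/14) = ln(16/7)

Euler-Maclaurin gives H_m = ln m + γ + 1/(2m) + O(1/m^2). The γ and O(1/m) terms cancel in the difference:
  H_{32n} − H_{14n} = ln(32n) − ln(14n) + O(1/n) = ln(32/14) + O(1/n).
Hence the limit is ln(32/14) = ln(16/7).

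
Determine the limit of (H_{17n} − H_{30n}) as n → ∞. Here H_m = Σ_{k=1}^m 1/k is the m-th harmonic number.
lim = ln(17/30)

Euler-Maclaurin gives H_m = ln m + γ + 1/(2m) + O(1/m^2). The γ and O(1/m) terms cancel in the difference:
  H_{17n} − H_{30n} = ln(17n) − ln(30n) + O(1/n) = ln(17/30) + O(1/n).
Hence the limit is ln(17/30).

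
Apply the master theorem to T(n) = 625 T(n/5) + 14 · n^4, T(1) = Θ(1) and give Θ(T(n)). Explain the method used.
T(n) = Θ(n^4 log n)

log_5 625 = 4, and f(n) = 14 · n^4 = Θ(n^(log_5 625)). This is Case 2 of the master theorem: T(n) = Θ(f(n) · log n) = Θ(n^4 log n).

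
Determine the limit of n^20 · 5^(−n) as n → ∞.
lim = 0

Exponentials with base > 1 dominate every fixed polynomial: for any fixed c, n^c / 5^n → 0 as n → ∞ (e.g. by the ratio test, or by writing 5^n = e^(n ln 5) and noting e^(n ln 5) / n^c → ∞). Hence n^20 · 5^(−n) = n^20 / 5^n → 0.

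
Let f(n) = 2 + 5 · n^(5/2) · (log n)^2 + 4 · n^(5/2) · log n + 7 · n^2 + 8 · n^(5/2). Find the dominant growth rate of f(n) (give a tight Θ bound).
f(n) ∈ Θ(n^(5/2) · (log n)^2)

Compare the terms by growth order. For large n, n^a · (log n)^b dominates n^a' · (log n)^b' iff a > a', or (a = a' and b > b'). Ranking the 5 terms shows the dominant one is 5 · n^(5/2) · (log n)^2. Hence f(n) ∈ Θ(n^(5/2) · (log n)^2).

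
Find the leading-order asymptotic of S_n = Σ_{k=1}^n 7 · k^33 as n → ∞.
S_n ~ 7 · n^34 / 34

By integral comparison (Euler-Maclaurin), Σ_{k=1}^n 7 · k^33 = 7 · ∫_0^n x^33 dx + O(n^33) = 7 · n^34/34 + O(n^33). (Equivalently, Faulhaber's formula gives the same leading term.)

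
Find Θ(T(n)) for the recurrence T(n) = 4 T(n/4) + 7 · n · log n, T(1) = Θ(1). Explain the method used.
T(n) = Θ(n · (log n)^2)

Here log_4 4 = 1 and f(n) = 7 · n · log n = Θ(n^(log_4 4) · (log n)^1). This is the extended Case 2 of the master theorem (f matches the critical exponent up to log factors), giving T(n) = Θ(n^(log_4 4) · (log n)^(1+1)) = Θ(n · (log n)^2).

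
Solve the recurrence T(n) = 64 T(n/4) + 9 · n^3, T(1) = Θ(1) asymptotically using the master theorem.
T(n) = Θ(n^3 log n)

log_4 64 = 3, and f(n) = 9 · n^3 = Θ(n^(log_4 64)). This is Case 2 of the master theorem: T(n) = Θ(f(n) · log n) = Θ(n^3 log n).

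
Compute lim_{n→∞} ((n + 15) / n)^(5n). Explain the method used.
lim = e^75

Rewrite as (1 + 15/n)^(5n). By the standard limit (1 + x/n)^n → e^x, we have (1 + 15/n)^n → e^15, and raising to the 5th power gives e^75.
More precisely, ln[(1 + 15/n)^(5n)] = 5n · ln(1 + 15/n) = 5n · (15/n + O(1/n^2)) = 75 + O(1/n) → 75.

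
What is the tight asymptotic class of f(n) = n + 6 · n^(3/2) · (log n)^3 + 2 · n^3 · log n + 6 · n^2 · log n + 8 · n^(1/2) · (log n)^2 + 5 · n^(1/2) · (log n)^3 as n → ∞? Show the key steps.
f(n) ∈ Θ(n^3 · log n)

Compare the terms by growth order. For large n, n^a · (log n)^b dominates n^a' · (log n)^b' iff a > a', or (a = a' and b > b'). Ranking the 6 terms shows the dominant one is 2 · n^3 · log n. Hence f(n) ∈ Θ(n^3 · log n).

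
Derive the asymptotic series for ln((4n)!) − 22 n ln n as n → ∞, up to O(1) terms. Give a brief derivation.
ln((4n)!) − 22 n ln n = −18 n ln n + 4(ln 4 − 1) n + (1/2) ln(2π·4n) + O(1/n)

Stirling: ln((4n)!) = 4n ln(4n) − 4n + (1/2) ln(2π·4n) + O(1/n).
Expand 4n ln(4n) = 4n (ln n + ln 4) = 4n ln n + 4n ln 4.
Subtract 22n ln n: leading term is (4 − 22) n ln n = −18 n ln n. The next term is 4n ln 4 − 4n = 4(ln 4 − 1) n. Then the (1/2) ln(2π·4n) correction.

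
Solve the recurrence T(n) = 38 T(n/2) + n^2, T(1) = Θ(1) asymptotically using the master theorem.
T(n) = Θ(n^(log_2 38))

Master theorem: compare f(n) = n^2 to n^(log_2 38) where log_2 38 ≈ 5.248. Since 2 < log_2 38, we have f(n) = O(n^(log_2 38 − ε)) for some ε > 0 — Case 1. Hence T(n) = Θ(n^(log_2 38)).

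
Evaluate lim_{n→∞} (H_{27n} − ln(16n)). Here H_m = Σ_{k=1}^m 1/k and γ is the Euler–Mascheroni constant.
lim = ln(27/16) + γ

By Euler-Maclaurin, H_m = ln m + γ + O(1/m). So
  H_{27n} − ln(16n) = ln(27n) + γ − ln(16n) + O(1/n)
                       = ln(27/16) + γ + O(1/n).
Hence the limit is ln(27/16) + γ.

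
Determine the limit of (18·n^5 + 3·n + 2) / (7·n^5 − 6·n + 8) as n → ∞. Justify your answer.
lim = 18/7

For large n the leading n^5 terms dominate both numerator and denominator. Dividing top and bottom by n^5, every other term tends to 0, leaving 18/7.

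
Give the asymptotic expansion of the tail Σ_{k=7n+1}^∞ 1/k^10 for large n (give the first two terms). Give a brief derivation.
Σ_{k>7n} 1/k^10 = 1/(9 · (7n)^9) − 1/(2 · (7n)^10) + O(1/(7n)^11)

Compare to the integral: ∫_{7n}^∞ x^(−10) dx = [−x^(−9)/9]_{7n}^∞ = 1/((10−1)·(7n)^9). The Euler-Maclaurin correction adds −f(7n)/2 = −1/(2·(7n)^10). Euler-Maclaurin then gives
  Σ_{k>7n} 1/k^10 = ∫_{7n}^∞ dx/x^10 − 1/(2·(7n)^10) + O(1/(7n)^11).
(Equivalently this is ζ(10) − Σ_{k≤7n} 1/k^10.)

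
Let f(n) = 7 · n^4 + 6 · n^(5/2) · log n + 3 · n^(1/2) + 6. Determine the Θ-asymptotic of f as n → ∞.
f(n) ∈ Θ(n^4)

Compare the terms by growth order. For large n, n^a · (log n)^b dominates n^a' · (log n)^b' iff a > a', or (a = a' and b > b'). Ranking the 4 terms shows the dominant one is 7 · n^4. Hence f(n) ∈ Θ(n^4).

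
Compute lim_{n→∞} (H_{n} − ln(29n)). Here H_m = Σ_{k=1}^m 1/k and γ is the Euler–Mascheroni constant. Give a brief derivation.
lim = −ln 29 + γ

By Euler-Maclaurin, H_m = ln m + γ + O(1/m). So
  H_{n} − ln(29n) = ln(n) + γ − ln(29n) + O(1/n)
                       = ln(1/29) + γ + O(1/n).
Hence the limit is ln(1/29) + γ.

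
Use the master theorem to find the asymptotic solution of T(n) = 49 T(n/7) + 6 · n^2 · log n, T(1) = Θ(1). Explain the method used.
T(n) = Θ(n^2 · (log n)^2)

Here log_7 49 = 2 and f(n) = 6 · n^2 · log n = Θ(n^(log_7 49) · (log n)^1). This is the extended Case 2 of the master theorem (f matches the critical exponent up to log factors), giving T(n) = Θ(n^(log_7 49) · (log n)^(1+1)) = Θ(n^2 · (log n)^2).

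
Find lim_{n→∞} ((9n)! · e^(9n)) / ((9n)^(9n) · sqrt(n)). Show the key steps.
lim = sqrt(2π·9)

Stirling: (9n)! ~ sqrt(2π·9n) · (9n/e)^(9n). Hence
  (9n)! · e^(9n) / (9n)^(9n) ~ sqrt(2π·9n).
Dividing by sqrt(n): sqrt(2π·9n) / sqrt(n) = sqrt(2π·9) · n^((1−1)/2), so the limit is sqrt(2π·9).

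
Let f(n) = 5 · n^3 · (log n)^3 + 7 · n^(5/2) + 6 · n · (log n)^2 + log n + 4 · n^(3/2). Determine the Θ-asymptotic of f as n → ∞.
f(n) ∈ Θ(n^3 · (log n)^3)

Compare the terms by growth order. For large n, n^a · (log n)^b dominates n^a' · (log n)^b' iff a > a', or (a = a' and b > b'). Ranking the 5 terms shows the dominant one is 5 · n^3 · (log n)^3. Hence f(n) ∈ Θ(n^3 · (log n)^3).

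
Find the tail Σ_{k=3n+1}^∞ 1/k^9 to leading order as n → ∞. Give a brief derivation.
Σ_{k>3n} 1/k^9 ~ 1/(8 · (3n)^8)

Compare to the integral: ∫_{3n}^∞ x^(−9) dx = [−x^(−8)/8]_{3n}^∞ = 1/((9−1)·(3n)^8). Euler-Maclaurin then gives
  Σ_{k>3n} 1/k^9 = ∫_{3n}^∞ dx/x^9 − 1/(2·(3n)^9) + O(1/(3n)^10).
(Equivalently this is ζ(9) − Σ_{k≤3n} 1/k^9.)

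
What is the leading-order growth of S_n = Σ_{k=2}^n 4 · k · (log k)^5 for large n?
S_n ~ 2 · n^2 · (log n)^5

By integral comparison, S_n = ∫_1^n 4 · x · (log x)^5 dx + O(n · (log n)^5). For the integral, the leading term of ∫_1^n x^1 (log x)^5 dx is n^2/2 · (log n)^5 (by repeated integration by parts; each step lowers the log-exponent and produces a relatively O(1/log n) correction). Hence S_n ~ 2 · n^2 · (log n)^5.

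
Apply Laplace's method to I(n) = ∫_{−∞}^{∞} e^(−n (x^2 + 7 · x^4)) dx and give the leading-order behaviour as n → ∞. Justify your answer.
I(n) ~ sqrt(π/n)

φ(x) = x^2 + 7 · x^4 has its unique global minimum at x* = 0 (since φ'(x) = 2x + 28x^3 = 0 only at x = 0 for real x with both coefficients positive, and φ → ∞ as |x| → ∞). At x* = 0, φ(0) = 0 and φ''(0) = 2. Laplace's method then gives
  I(n) ~ sqrt(2π / (n · φ''(0))) · e^(−n φ(0)) = sqrt(2π / (2n)) = sqrt(π/n).
The 7 · x^4 term contributes only at subleading order (an O(1/n) relative correction).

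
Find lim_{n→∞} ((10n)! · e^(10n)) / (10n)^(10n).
lim = ∞

Stirling: (10n)! ~ sqrt(2π·10n) · (10n/e)^(10n). Hence
  (10n)! · e^(10n) / (10n)^(10n) ~ sqrt(2π·10n) = sqrt(2π·10) · sqrt(n) → ∞.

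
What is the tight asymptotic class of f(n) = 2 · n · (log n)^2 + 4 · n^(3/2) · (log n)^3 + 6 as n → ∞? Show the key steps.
f(n) ∈ Θ(n^(3/2) · (log n)^3)

Compare the terms by growth order. For large n, n^a · (log n)^b dominates n^a' · (log n)^b' iff a > a', or (a = a' and b > b'). Ranking the 3 terms shows the dominant one is 4 · n^(3/2) · (log n)^3. Hence f(n) ∈ Θ(n^(3/2) · (log n)^3).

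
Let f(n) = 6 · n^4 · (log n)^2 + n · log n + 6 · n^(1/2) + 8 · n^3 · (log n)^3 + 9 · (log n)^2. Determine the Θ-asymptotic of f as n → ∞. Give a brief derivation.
f(n) ∈ Θ(n^4 · (log n)^2)

Compare the terms by growth order. For large n, n^a · (log n)^b dominates n^a' · (log n)^b' iff a > a', or (a = a' and b > b'). Ranking the 5 terms shows the dominant one is 6 · n^4 · (log n)^2. Hence f(n) ∈ Θ(n^4 · (log n)^2).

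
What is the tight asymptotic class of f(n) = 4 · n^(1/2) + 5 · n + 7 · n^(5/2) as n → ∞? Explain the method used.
f(n) ∈ Θ(n^(5/2))

Compare the terms by growth order. For large n, n^a · (log n)^b dominates n^a' · (log n)^b' iff a > a', or (a = a' and b > b'). Ranking the 3 terms shows the dominant one is 7 · n^(5/2). Hence f(n) ∈ Θ(n^(5/2)).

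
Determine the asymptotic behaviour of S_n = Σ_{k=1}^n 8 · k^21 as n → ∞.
S_n ~ 4 · n^22 / 11

By integral comparison (Euler-Maclaurin), Σ_{k=1}^n 8 · k^21 = 8 · ∫_0^n x^21 dx + O(n^21) = 8 · n^22/22 = 4 · n^22 / 11 + O(n^21). (Equivalently, Faulhaber's formula gives the same leading term.)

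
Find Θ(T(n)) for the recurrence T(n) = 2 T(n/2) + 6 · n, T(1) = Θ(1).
T(n) = Θ(n log n)

log_2 2 = 1, and f(n) = 6 · n = Θ(n^(log_2 2)). This is Case 2 of the master theorem: T(n) = Θ(f(n) · log n) = Θ(n log n).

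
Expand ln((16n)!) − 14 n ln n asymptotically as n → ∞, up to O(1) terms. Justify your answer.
ln((16n)!) − 14 n ln n = 2 n ln n + 16(ln 16 − 1) n + (1/2) ln(2π·16n) + O(1/n)

Stirling: ln((16n)!) = 16n ln(16n) − 16n + (1/2) ln(2π·16n) + O(1/n).
Expand 16n ln(16n) = 16n (ln n + ln 16) = 16n ln n + 16n ln 16.
Subtract 14n ln n: leading term is (16 − 14) n ln n = 2 n ln n. The next term is 16n ln 16 − 16n = 16(ln 16 − 1) n. Then the (1/2) ln(2π·16n) correction.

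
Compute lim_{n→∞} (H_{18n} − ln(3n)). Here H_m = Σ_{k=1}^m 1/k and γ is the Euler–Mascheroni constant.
lim = ln 6 + γ

By Euler-Maclaurin, H_m = ln m + γ + O(1/m). So
  H_{18n} − ln(3n) = ln(18n) + γ − ln(3n) + O(1/n)
                       = ln(18/3) + γ + O(1/n).
Hence the limit is ln(18/3) + γ (= ln 6).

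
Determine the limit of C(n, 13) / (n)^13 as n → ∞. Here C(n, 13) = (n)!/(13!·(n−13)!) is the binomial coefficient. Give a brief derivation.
lim = 1/13! = 1/6227020800

With N = n → ∞: C(N, 13) / N^13 = [N(N−1)…(N−12)] / (13! · N^13) = (1/13!) · 1 · (1 − 1/n) · … · (1 − 12/n). Each factor → 1 as N → ∞, so the limit is 1/13! = 1/6227020800.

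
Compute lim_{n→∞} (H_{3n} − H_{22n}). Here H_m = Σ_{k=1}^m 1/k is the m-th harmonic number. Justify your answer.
lim = ln(3/22)

Euler-Maclaurin gives H_m = ln m + γ + 1/(2m) + O(1/m^2). The γ and O(1/m) terms cancel in the difference:
  H_{3n} − H_{22n} = ln(3n) − ln(22n) + O(1/n) = ln(3/22) + O(1/n).
Hence the limit is ln(3/22).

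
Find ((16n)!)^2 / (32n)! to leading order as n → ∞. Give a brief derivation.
((16n)!)^2/(32n)! ~ ((2π·16n)^(1/2) / sqrt(2)) · 2^(−2·16n)  →  0

Write N = 16n. Stirling: N! ~ sqrt(2π N)(N/e)^N and (2N)! ~ sqrt(2π·2N)·(2N/e)^(2N).
  (N!)^2/(2N)! ~ (2π N)^(2/2) (N/e)^(2N) / [sqrt(2π·2N) (2N/e)^(2N)]
     = (2π N)^(2/2) / sqrt(2π·2N) · (N/(2N))^(2N)
     = (2π N)^((2−1)/2) / sqrt(2) · 2^(−2N).
Since 2^2 > 1, the factor 2^(−2N) decays exponentially, so the ratio → 0. Substituting N = 16n gives the stated form.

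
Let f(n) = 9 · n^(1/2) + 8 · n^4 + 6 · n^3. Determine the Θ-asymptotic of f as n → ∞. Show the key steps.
f(n) ∈ Θ(n^4)

Compare the terms by growth order. For large n, n^a · (log n)^b dominates n^a' · (log n)^b' iff a > a', or (a = a' and b > b'). Ranking the 3 terms shows the dominant one is 8 · n^4. Hence f(n) ∈ Θ(n^4).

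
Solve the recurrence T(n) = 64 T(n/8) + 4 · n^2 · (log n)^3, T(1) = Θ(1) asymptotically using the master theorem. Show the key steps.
T(n) = Θ(n^2 · (log n)^4)

Here log_8 64 = 2 and f(n) = 4 · n^2 · (log n)^3 = Θ(n^(log_8 64) · (log n)^3). This is the extended Case 2 of the master theorem (f matches the critical exponent up to log factors), giving T(n) = Θ(n^(log_8 64) · (log n)^(3+1)) = Θ(n^2 · (log n)^4).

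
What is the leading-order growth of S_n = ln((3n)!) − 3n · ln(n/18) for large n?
S_n ~ 3n · (ln 54 − 1) + O(ln n)

Stirling: ln((3n)!) = 3n ln(3n) − 3n + O(ln n).
  S_n = 3n ln(3n) − 3n − 3n ln(n/18) + O(ln n)
      = 3n ln(3n) − 3n ln n + 3n ln 18 − 3n + O(ln n)
      = 3n ln 3 + 3n ln 18 − 3n + O(ln n)
      = 3n (ln 54 − 1) + O(ln n).
Numerically ln(54) − 1 ≈ 2.9890.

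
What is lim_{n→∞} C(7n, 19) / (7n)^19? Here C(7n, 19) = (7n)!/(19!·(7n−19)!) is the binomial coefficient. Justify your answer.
lim = 1/19! = 1/121645100408832000

With N = 7n → ∞: C(N, 19) / N^19 = [N(N−1)…(N−18)] / (19! · N^19) = (1/19!) · 1 · (1 − 1/(7n)) · … · (1 − 18/(7n)). Each factor → 1 as N → ∞, so the limit is 1/19! = 1/121645100408832000.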